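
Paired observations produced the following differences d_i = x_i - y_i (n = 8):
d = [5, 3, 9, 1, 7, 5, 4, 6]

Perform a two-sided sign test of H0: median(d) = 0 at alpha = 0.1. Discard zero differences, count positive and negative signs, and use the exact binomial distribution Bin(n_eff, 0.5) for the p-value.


Step 1: Discard zero differences. Original n = 8; n_eff = number of nonzero differences = 8.
Nonzero differences (with sign): +5, +3, +9, +1, +7, +5, +4, +6
Step 2: Count signs: positive = 8, negative = 0.
Step 3: Under H0: P(positive) = 0.5, so the number of positives S ~ Bin(8, 0.5).
Step 4: Two-sided exact p-value = sum of Bin(8,0.5) probabilities at or below the observed probability = 0.007812.
Step 5: alpha = 0.1. reject H0.

n_eff = 8, pos = 8, neg = 0, p = 0.007812, reject H0.


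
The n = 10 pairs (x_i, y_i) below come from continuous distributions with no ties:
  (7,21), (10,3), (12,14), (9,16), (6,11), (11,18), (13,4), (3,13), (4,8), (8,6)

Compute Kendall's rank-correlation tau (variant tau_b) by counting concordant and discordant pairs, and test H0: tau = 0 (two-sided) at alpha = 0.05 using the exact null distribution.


Step 1: Enumerate the 45 unordered pairs (i,j) with i<j and classify each by sign(x_j-x_i) * sign(y_j-y_i).
  (1,2):dx=+3,dy=-18->D; (1,3):dx=+5,dy=-7->D; (1,4):dx=+2,dy=-5->D; (1,5):dx=-1,dy=-10->C
  (1,6):dx=+4,dy=-3->D; (1,7):dx=+6,dy=-17->D; (1,8):dx=-4,dy=-8->C; (1,9):dx=-3,dy=-13->C
  (1,10):dx=+1,dy=-15->D; (2,3):dx=+2,dy=+11->C; (2,4):dx=-1,dy=+13->D; (2,5):dx=-4,dy=+8->D
  (2,6):dx=+1,dy=+15->C; (2,7):dx=+3,dy=+1->C; (2,8):dx=-7,dy=+10->D; (2,9):dx=-6,dy=+5->D
  (2,10):dx=-2,dy=+3->D; (3,4):dx=-3,dy=+2->D; (3,5):dx=-6,dy=-3->C; (3,6):dx=-1,dy=+4->D
  (3,7):dx=+1,dy=-10->D; (3,8):dx=-9,dy=-1->C; (3,9):dx=-8,dy=-6->C; (3,10):dx=-4,dy=-8->C
  (4,5):dx=-3,dy=-5->C; (4,6):dx=+2,dy=+2->C; (4,7):dx=+4,dy=-12->D; (4,8):dx=-6,dy=-3->C
  (4,9):dx=-5,dy=-8->C; (4,10):dx=-1,dy=-10->C; (5,6):dx=+5,dy=+7->C; (5,7):dx=+7,dy=-7->D
  (5,8):dx=-3,dy=+2->D; (5,9):dx=-2,dy=-3->C; (5,10):dx=+2,dy=-5->D; (6,7):dx=+2,dy=-14->D
  (6,8):dx=-8,dy=-5->C; (6,9):dx=-7,dy=-10->C; (6,10):dx=-3,dy=-12->C; (7,8):dx=-10,dy=+9->D
  (7,9):dx=-9,dy=+4->D; (7,10):dx=-5,dy=+2->D; (8,9):dx=+1,dy=-5->D; (8,10):dx=+5,dy=-7->D
  (9,10):dx=+4,dy=-2->D
Step 2: C = 20, D = 25, total pairs = 45.
Step 3: tau = (C - D)/(n(n-1)/2) = (20 - 25)/45 = -0.111111.
Step 4: Exact two-sided p-value (enumerate n! = 3628800 permutations of y under H0): p = 0.727490.
Step 5: alpha = 0.05. fail to reject H0.

tau_b = -0.1111 (C=20, D=25), p = 0.727490, fail to reject H0.


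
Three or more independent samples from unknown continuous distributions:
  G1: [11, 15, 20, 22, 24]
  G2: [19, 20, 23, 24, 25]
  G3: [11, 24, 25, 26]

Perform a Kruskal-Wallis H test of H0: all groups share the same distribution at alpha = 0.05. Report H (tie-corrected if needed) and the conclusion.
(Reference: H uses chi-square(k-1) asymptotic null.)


Step 1: Combine all N = 14 observations and assign midranks.
sorted (value, group, rank): (11,G1,1.5), (11,G3,1.5), (15,G1,3), (19,G2,4), (20,G1,5.5), (20,G2,5.5), (22,G1,7), (23,G2,8), (24,G1,10), (24,G2,10), (24,G3,10), (25,G2,12.5), (25,G3,12.5), (26,G3,14)
Step 2: Sum ranks within each group.
R_1 = 27 (n_1 = 5)
R_2 = 40 (n_2 = 5)
R_3 = 38 (n_3 = 4)
Step 3: H = 12/(N(N+1)) * sum(R_i^2/n_i) - 3(N+1)
     = 12/(14*15) * (27^2/5 + 40^2/5 + 38^2/4) - 3*15
     = 0.057143 * 826.8 - 45
     = 2.245714.
Step 4: Ties present; correction factor C = 1 - 42/(14^3 - 14) = 0.984615. Corrected H = 2.245714 / 0.984615 = 2.280804.
Step 5: Under H0, H ~ chi^2(2); p-value = 0.319691.
Step 6: alpha = 0.05. fail to reject H0.

H = 2.2808, df = 2, p = 0.319691, fail to reject H0.


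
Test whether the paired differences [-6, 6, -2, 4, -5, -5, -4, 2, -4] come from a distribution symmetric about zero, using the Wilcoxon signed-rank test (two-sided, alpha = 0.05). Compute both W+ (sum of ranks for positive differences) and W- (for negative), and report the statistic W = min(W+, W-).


Step 1: Drop any zero differences (none here) and take |d_i|.
|d| = [6, 6, 2, 4, 5, 5, 4, 2, 4]
Step 2: Midrank |d_i| (ties get averaged ranks).
ranks: |6|->8.5, |6|->8.5, |2|->1.5, |4|->4, |5|->6.5, |5|->6.5, |4|->4, |2|->1.5, |4|->4
Step 3: Attach original signs; sum ranks with positive sign and with negative sign.
W+ = 8.5 + 4 + 1.5 = 14
W- = 8.5 + 1.5 + 6.5 + 6.5 + 4 + 4 = 31
(Check: W+ + W- = 45 should equal n(n+1)/2 = 45.)
Step 4: Test statistic W = min(W+, W-) = 14.
Step 5: Ties in |d|, so use the tie-corrected normal approximation.
        E[W] = n(n+1)/4 = 9*10/4 = 22.5.
        Tie groups: |d|=2 (t=2), |d|=4 (t=3), |d|=5 (t=2), |d|=6 (t=2); sum(t^3 - t) = 42.
        Var[W] = n(n+1)(2n+1)/24 - sum(t^3-t)/48 = 1710/24 - 42/48 = 70.375.
        z = (W - E[W]) / sqrt(Var[W]) = (14 - 22.5) / 8.3890 = -1.0132.
        Two-sided p = 2*Phi(z) = 0.310948.
Step 6: alpha = 0.05. fail to reject H0.

W+ = 14, W- = 31, W = min = 14, p = 0.310948, fail to reject H0.


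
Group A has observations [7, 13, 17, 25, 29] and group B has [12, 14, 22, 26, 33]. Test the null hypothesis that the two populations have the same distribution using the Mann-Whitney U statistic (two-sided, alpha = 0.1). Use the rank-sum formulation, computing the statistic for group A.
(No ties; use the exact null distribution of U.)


Step 1: Combine and sort all 10 observations; assign midranks.
sorted (value, group): (7,X), (12,Y), (13,X), (14,Y), (17,X), (22,Y), (25,X), (26,Y), (29,X), (33,Y)
ranks: 7->1, 12->2, 13->3, 14->4, 17->5, 22->6, 25->7, 26->8, 29->9, 33->10
Step 2: Rank sum for X: R1 = 1 + 3 + 5 + 7 + 9 = 25.
Step 3: U_X = R1 - n1(n1+1)/2 = 25 - 5*6/2 = 25 - 15 = 10.
       U_Y = n1*n2 - U_X = 25 - 10 = 15.
Step 4: No ties, so the exact null distribution of U (based on enumerating the C(10,5) = 252 equally likely rank assignments) gives the two-sided p-value.
Step 5: p-value = 0.690476; compare to alpha = 0.1. fail to reject H0.

U_X = 10, p = 0.690476, fail to reject H0 at alpha = 0.1.


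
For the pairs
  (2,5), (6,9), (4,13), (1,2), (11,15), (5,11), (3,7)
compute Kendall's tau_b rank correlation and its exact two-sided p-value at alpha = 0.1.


Step 1: Enumerate the 21 unordered pairs (i,j) with i<j and classify each by sign(x_j-x_i) * sign(y_j-y_i).
  (1,2):dx=+4,dy=+4->C; (1,3):dx=+2,dy=+8->C; (1,4):dx=-1,dy=-3->C; (1,5):dx=+9,dy=+10->C
  (1,6):dx=+3,dy=+6->C; (1,7):dx=+1,dy=+2->C; (2,3):dx=-2,dy=+4->D; (2,4):dx=-5,dy=-7->C
  (2,5):dx=+5,dy=+6->C; (2,6):dx=-1,dy=+2->D; (2,7):dx=-3,dy=-2->C; (3,4):dx=-3,dy=-11->C
  (3,5):dx=+7,dy=+2->C; (3,6):dx=+1,dy=-2->D; (3,7):dx=-1,dy=-6->C; (4,5):dx=+10,dy=+13->C
  (4,6):dx=+4,dy=+9->C; (4,7):dx=+2,dy=+5->C; (5,6):dx=-6,dy=-4->C; (5,7):dx=-8,dy=-8->C
  (6,7):dx=-2,dy=-4->C
Step 2: C = 18, D = 3, total pairs = 21.
Step 3: tau = (C - D)/(n(n-1)/2) = (18 - 3)/21 = 0.714286.
Step 4: Exact two-sided p-value (enumerate n! = 5040 permutations of y under H0): p = 0.030159.
Step 5: alpha = 0.1. reject H0.

tau_b = 0.7143 (C=18, D=3), p = 0.030159, reject H0.


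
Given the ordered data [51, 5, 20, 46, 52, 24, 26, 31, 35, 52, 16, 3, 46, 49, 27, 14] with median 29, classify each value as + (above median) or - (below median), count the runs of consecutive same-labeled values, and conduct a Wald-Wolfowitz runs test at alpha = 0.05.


Step 1: Compute median = 29; label A = above, B = below.
Labels in order: ABBAABBAAABBAABB  (n_A = 8, n_B = 8)
Step 2: Count runs R = 8.
Step 3: Under H0 (random ordering), E[R] = 2*n_A*n_B/(n_A+n_B) + 1 = 2*8*8/16 + 1 = 9.0000.
        Var[R] = 2*n_A*n_B*(2*n_A*n_B - n_A - n_B) / ((n_A+n_B)^2 * (n_A+n_B-1)) = 14336/3840 = 3.7333.
        SD[R] = 1.9322.
Step 4: Continuity-corrected z = (R + 0.5 - E[R]) / SD[R] = (8 + 0.5 - 9.0000) / 1.9322 = -0.2588.
Step 5: Two-sided p-value via normal approximation = 2*(1 - Phi(|z|)) = 0.795809.
Step 6: alpha = 0.05. fail to reject H0.

R = 8, z = -0.2588, p = 0.795809, fail to reject H0.


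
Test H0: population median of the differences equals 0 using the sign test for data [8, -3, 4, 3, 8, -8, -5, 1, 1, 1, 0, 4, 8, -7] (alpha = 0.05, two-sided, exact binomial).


Step 1: Discard zero differences. Original n = 14; n_eff = number of nonzero differences = 13.
Nonzero differences (with sign): +8, -3, +4, +3, +8, -8, -5, +1, +1, +1, +4, +8, -7
Step 2: Count signs: positive = 9, negative = 4.
Step 3: Under H0: P(positive) = 0.5, so the number of positives S ~ Bin(13, 0.5).
Step 4: Two-sided exact p-value = sum of Bin(13,0.5) probabilities at or below the observed probability = 0.266846.
Step 5: alpha = 0.05. fail to reject H0.

n_eff = 13, pos = 9, neg = 4, p = 0.266846, fail to reject H0.


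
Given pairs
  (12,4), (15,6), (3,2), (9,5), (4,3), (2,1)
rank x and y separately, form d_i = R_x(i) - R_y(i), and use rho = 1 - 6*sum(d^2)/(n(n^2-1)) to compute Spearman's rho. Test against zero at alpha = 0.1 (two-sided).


Step 1: Rank x and y separately (midranks; no ties here).
rank(x): 12->5, 15->6, 3->2, 9->4, 4->3, 2->1
rank(y): 4->4, 6->6, 2->2, 5->5, 3->3, 1->1
Step 2: d_i = R_x(i) - R_y(i); compute d_i^2.
  (5-4)^2=1, (6-6)^2=0, (2-2)^2=0, (4-5)^2=1, (3-3)^2=0, (1-1)^2=0
sum(d^2) = 2.
Step 3: rho = 1 - 6*2 / (6*(6^2 - 1)) = 1 - 12/210 = 0.942857.
Step 4: Under H0, t = rho * sqrt((n-2)/(1-rho^2)) = 5.6595 ~ t(4).
Step 5: Two-sided p-value from the t-distribution with 4 df = 0.004805.
Step 6: alpha = 0.1. reject H0.

rho = 0.9429, p = 0.004805, reject H0 at alpha = 0.1.


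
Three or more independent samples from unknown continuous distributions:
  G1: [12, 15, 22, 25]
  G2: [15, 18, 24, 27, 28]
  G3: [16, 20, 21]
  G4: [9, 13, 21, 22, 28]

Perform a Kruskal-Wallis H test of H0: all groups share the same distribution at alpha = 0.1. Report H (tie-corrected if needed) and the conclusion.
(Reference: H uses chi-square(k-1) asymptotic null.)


Step 1: Combine all N = 17 observations and assign midranks.
sorted (value, group, rank): (9,G4,1), (12,G1,2), (13,G4,3), (15,G1,4.5), (15,G2,4.5), (16,G3,6), (18,G2,7), (20,G3,8), (21,G3,9.5), (21,G4,9.5), (22,G1,11.5), (22,G4,11.5), (24,G2,13), (25,G1,14), (27,G2,15), (28,G2,16.5), (28,G4,16.5)
Step 2: Sum ranks within each group.
R_1 = 32 (n_1 = 4)
R_2 = 56 (n_2 = 5)
R_3 = 23.5 (n_3 = 3)
R_4 = 41.5 (n_4 = 5)
Step 3: H = 12/(N(N+1)) * sum(R_i^2/n_i) - 3(N+1)
     = 12/(17*18) * (32^2/4 + 56^2/5 + 23.5^2/3 + 41.5^2/5) - 3*18
     = 0.039216 * 1411.73 - 54
     = 1.362092.
Step 4: Ties present; correction factor C = 1 - 24/(17^3 - 17) = 0.995098. Corrected H = 1.362092 / 0.995098 = 1.368801.
Step 5: Under H0, H ~ chi^2(3); p-value = 0.712864.
Step 6: alpha = 0.1. fail to reject H0.

H = 1.3688, df = 3, p = 0.712864, fail to reject H0.


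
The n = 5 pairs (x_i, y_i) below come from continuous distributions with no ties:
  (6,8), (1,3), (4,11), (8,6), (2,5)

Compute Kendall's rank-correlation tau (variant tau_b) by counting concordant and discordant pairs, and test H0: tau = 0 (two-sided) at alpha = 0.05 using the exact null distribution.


Step 1: Enumerate the 10 unordered pairs (i,j) with i<j and classify each by sign(x_j-x_i) * sign(y_j-y_i).
  (1,2):dx=-5,dy=-5->C; (1,3):dx=-2,dy=+3->D; (1,4):dx=+2,dy=-2->D; (1,5):dx=-4,dy=-3->C
  (2,3):dx=+3,dy=+8->C; (2,4):dx=+7,dy=+3->C; (2,5):dx=+1,dy=+2->C; (3,4):dx=+4,dy=-5->D
  (3,5):dx=-2,dy=-6->C; (4,5):dx=-6,dy=-1->C
Step 2: C = 7, D = 3, total pairs = 10.
Step 3: tau = (C - D)/(n(n-1)/2) = (7 - 3)/10 = 0.400000.
Step 4: Exact two-sided p-value (enumerate n! = 120 permutations of y under H0): p = 0.483333.
Step 5: alpha = 0.05. fail to reject H0.

tau_b = 0.4000 (C=7, D=3), p = 0.483333, fail to reject H0.


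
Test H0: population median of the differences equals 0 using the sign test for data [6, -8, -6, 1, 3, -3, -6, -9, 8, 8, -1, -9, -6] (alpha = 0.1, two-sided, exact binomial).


Step 1: Discard zero differences. Original n = 13; n_eff = number of nonzero differences = 13.
Nonzero differences (with sign): +6, -8, -6, +1, +3, -3, -6, -9, +8, +8, -1, -9, -6
Step 2: Count signs: positive = 5, negative = 8.
Step 3: Under H0: P(positive) = 0.5, so the number of positives S ~ Bin(13, 0.5).
Step 4: Two-sided exact p-value = sum of Bin(13,0.5) probabilities at or below the observed probability = 0.581055.
Step 5: alpha = 0.1. fail to reject H0.

n_eff = 13, pos = 5, neg = 8, p = 0.581055, fail to reject H0.


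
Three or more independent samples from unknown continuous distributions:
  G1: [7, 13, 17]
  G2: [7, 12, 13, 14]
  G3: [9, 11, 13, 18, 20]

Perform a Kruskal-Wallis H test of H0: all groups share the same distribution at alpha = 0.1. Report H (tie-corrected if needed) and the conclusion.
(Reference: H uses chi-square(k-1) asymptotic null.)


Step 1: Combine all N = 12 observations and assign midranks.
sorted (value, group, rank): (7,G1,1.5), (7,G2,1.5), (9,G3,3), (11,G3,4), (12,G2,5), (13,G1,7), (13,G2,7), (13,G3,7), (14,G2,9), (17,G1,10), (18,G3,11), (20,G3,12)
Step 2: Sum ranks within each group.
R_1 = 18.5 (n_1 = 3)
R_2 = 22.5 (n_2 = 4)
R_3 = 37 (n_3 = 5)
Step 3: H = 12/(N(N+1)) * sum(R_i^2/n_i) - 3(N+1)
     = 12/(12*13) * (18.5^2/3 + 22.5^2/4 + 37^2/5) - 3*13
     = 0.076923 * 514.446 - 39
     = 0.572756.
Step 4: Ties present; correction factor C = 1 - 30/(12^3 - 12) = 0.982517. Corrected H = 0.572756 / 0.982517 = 0.582948.
Step 5: Under H0, H ~ chi^2(2); p-value = 0.747162.
Step 6: alpha = 0.1. fail to reject H0.

H = 0.5829, df = 2, p = 0.747162, fail to reject H0.


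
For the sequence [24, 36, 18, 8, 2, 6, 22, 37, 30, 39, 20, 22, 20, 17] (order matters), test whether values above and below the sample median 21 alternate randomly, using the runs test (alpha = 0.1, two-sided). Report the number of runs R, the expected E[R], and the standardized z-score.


Step 1: Compute median = 21; label A = above, B = below.
Labels in order: AABBBBAAAABABB  (n_A = 7, n_B = 7)
Step 2: Count runs R = 6.
Step 3: Under H0 (random ordering), E[R] = 2*n_A*n_B/(n_A+n_B) + 1 = 2*7*7/14 + 1 = 8.0000.
        Var[R] = 2*n_A*n_B*(2*n_A*n_B - n_A - n_B) / ((n_A+n_B)^2 * (n_A+n_B-1)) = 8232/2548 = 3.2308.
        SD[R] = 1.7974.
Step 4: Continuity-corrected z = (R + 0.5 - E[R]) / SD[R] = (6 + 0.5 - 8.0000) / 1.7974 = -0.8345.
Step 5: Two-sided p-value via normal approximation = 2*(1 - Phi(|z|)) = 0.403986.
Step 6: alpha = 0.1. fail to reject H0.

R = 6, z = -0.8345, p = 0.403986, fail to reject H0.


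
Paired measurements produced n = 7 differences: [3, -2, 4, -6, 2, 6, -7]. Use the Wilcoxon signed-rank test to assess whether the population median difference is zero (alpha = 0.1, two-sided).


Step 1: Drop any zero differences (none here) and take |d_i|.
|d| = [3, 2, 4, 6, 2, 6, 7]
Step 2: Midrank |d_i| (ties get averaged ranks).
ranks: |3|->3, |2|->1.5, |4|->4, |6|->5.5, |2|->1.5, |6|->5.5, |7|->7
Step 3: Attach original signs; sum ranks with positive sign and with negative sign.
W+ = 3 + 4 + 1.5 + 5.5 = 14
W- = 1.5 + 5.5 + 7 = 14
(Check: W+ + W- = 28 should equal n(n+1)/2 = 28.)
Step 4: Test statistic W = min(W+, W-) = 14.
Step 5: Ties in |d|, so use the tie-corrected normal approximation.
        E[W] = n(n+1)/4 = 7*8/4 = 14.
        Tie groups: |d|=2 (t=2), |d|=6 (t=2); sum(t^3 - t) = 12.
        Var[W] = n(n+1)(2n+1)/24 - sum(t^3-t)/48 = 840/24 - 12/48 = 34.75.
        z = (W - E[W]) / sqrt(Var[W]) = (14 - 14) / 5.8949 = 0.0000.
        Two-sided p = 2*Phi(z) = 1.000000.
Step 6: alpha = 0.1. fail to reject H0.

W+ = 14, W- = 14, W = min = 14, p = 1.000000, fail to reject H0.


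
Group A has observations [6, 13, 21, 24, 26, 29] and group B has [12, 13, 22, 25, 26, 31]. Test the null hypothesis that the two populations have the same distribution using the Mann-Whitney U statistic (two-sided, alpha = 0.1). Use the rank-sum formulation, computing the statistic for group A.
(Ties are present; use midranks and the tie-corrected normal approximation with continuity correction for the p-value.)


Step 1: Combine and sort all 12 observations; assign midranks.
sorted (value, group): (6,X), (12,Y), (13,X), (13,Y), (21,X), (22,Y), (24,X), (25,Y), (26,X), (26,Y), (29,X), (31,Y)
ranks: 6->1, 12->2, 13->3.5, 13->3.5, 21->5, 22->6, 24->7, 25->8, 26->9.5, 26->9.5, 29->11, 31->12
Step 2: Rank sum for X: R1 = 1 + 3.5 + 5 + 7 + 9.5 + 11 = 37.
Step 3: U_X = R1 - n1(n1+1)/2 = 37 - 6*7/2 = 37 - 21 = 16.
       U_Y = n1*n2 - U_X = 36 - 16 = 20.
Step 4: Ties are present, so use the tie-corrected normal approximation (with continuity correction) for the p-value.
Step 5: p-value = 0.809527; compare to alpha = 0.1. fail to reject H0.

U_X = 16, p = 0.809527, fail to reject H0 at alpha = 0.1.


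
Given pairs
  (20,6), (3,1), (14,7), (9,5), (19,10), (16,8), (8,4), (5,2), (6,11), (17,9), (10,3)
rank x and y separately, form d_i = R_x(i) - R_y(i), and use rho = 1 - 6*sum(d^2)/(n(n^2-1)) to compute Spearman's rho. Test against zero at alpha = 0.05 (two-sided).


Step 1: Rank x and y separately (midranks; no ties here).
rank(x): 20->11, 3->1, 14->7, 9->5, 19->10, 16->8, 8->4, 5->2, 6->3, 17->9, 10->6
rank(y): 6->6, 1->1, 7->7, 5->5, 10->10, 8->8, 4->4, 2->2, 11->11, 9->9, 3->3
Step 2: d_i = R_x(i) - R_y(i); compute d_i^2.
  (11-6)^2=25, (1-1)^2=0, (7-7)^2=0, (5-5)^2=0, (10-10)^2=0, (8-8)^2=0, (4-4)^2=0, (2-2)^2=0, (3-11)^2=64, (9-9)^2=0, (6-3)^2=9
sum(d^2) = 98.
Step 3: rho = 1 - 6*98 / (11*(11^2 - 1)) = 1 - 588/1320 = 0.554545.
Step 4: Under H0, t = rho * sqrt((n-2)/(1-rho^2)) = 1.9992 ~ t(9).
Step 5: Two-sided p-value from the t-distribution with 9 df = 0.076652.
Step 6: alpha = 0.05. fail to reject H0.

rho = 0.5545, p = 0.076652, fail to reject H0 at alpha = 0.05.


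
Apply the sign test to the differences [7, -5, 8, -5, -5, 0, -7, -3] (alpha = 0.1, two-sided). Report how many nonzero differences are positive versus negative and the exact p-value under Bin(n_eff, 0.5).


Step 1: Discard zero differences. Original n = 8; n_eff = number of nonzero differences = 7.
Nonzero differences (with sign): +7, -5, +8, -5, -5, -7, -3
Step 2: Count signs: positive = 2, negative = 5.
Step 3: Under H0: P(positive) = 0.5, so the number of positives S ~ Bin(7, 0.5).
Step 4: Two-sided exact p-value = sum of Bin(7,0.5) probabilities at or below the observed probability = 0.453125.
Step 5: alpha = 0.1. fail to reject H0.

n_eff = 7, pos = 2, neg = 5, p = 0.453125, fail to reject H0.


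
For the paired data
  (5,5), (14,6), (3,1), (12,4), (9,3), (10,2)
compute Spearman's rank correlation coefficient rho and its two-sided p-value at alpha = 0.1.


Step 1: Rank x and y separately (midranks; no ties here).
rank(x): 5->2, 14->6, 3->1, 12->5, 9->3, 10->4
rank(y): 5->5, 6->6, 1->1, 4->4, 3->3, 2->2
Step 2: d_i = R_x(i) - R_y(i); compute d_i^2.
  (2-5)^2=9, (6-6)^2=0, (1-1)^2=0, (5-4)^2=1, (3-3)^2=0, (4-2)^2=4
sum(d^2) = 14.
Step 3: rho = 1 - 6*14 / (6*(6^2 - 1)) = 1 - 84/210 = 0.600000.
Step 4: Under H0, t = rho * sqrt((n-2)/(1-rho^2)) = 1.5000 ~ t(4).
Step 5: Two-sided p-value from the t-distribution with 4 df = 0.208000.
Step 6: alpha = 0.1. fail to reject H0.

rho = 0.6000, p = 0.208000, fail to reject H0 at alpha = 0.1.


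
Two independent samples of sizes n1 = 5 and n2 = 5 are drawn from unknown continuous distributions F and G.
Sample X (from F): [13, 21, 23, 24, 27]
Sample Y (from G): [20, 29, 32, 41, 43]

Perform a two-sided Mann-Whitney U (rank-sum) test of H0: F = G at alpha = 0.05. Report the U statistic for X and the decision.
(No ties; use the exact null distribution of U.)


Step 1: Combine and sort all 10 observations; assign midranks.
sorted (value, group): (13,X), (20,Y), (21,X), (23,X), (24,X), (27,X), (29,Y), (32,Y), (41,Y), (43,Y)
ranks: 13->1, 20->2, 21->3, 23->4, 24->5, 27->6, 29->7, 32->8, 41->9, 43->10
Step 2: Rank sum for X: R1 = 1 + 3 + 4 + 5 + 6 = 19.
Step 3: U_X = R1 - n1(n1+1)/2 = 19 - 5*6/2 = 19 - 15 = 4.
       U_Y = n1*n2 - U_X = 25 - 4 = 21.
Step 4: No ties, so the exact null distribution of U (based on enumerating the C(10,5) = 252 equally likely rank assignments) gives the two-sided p-value.
Step 5: p-value = 0.095238; compare to alpha = 0.05. fail to reject H0.

U_X = 4, p = 0.095238, fail to reject H0 at alpha = 0.05.


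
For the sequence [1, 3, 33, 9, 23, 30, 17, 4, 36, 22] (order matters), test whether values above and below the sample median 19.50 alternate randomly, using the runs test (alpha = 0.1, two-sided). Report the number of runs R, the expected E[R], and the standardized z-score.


Step 1: Compute median = 19.50; label A = above, B = below.
Labels in order: BBABAABBAA  (n_A = 5, n_B = 5)
Step 2: Count runs R = 6.
Step 3: Under H0 (random ordering), E[R] = 2*n_A*n_B/(n_A+n_B) + 1 = 2*5*5/10 + 1 = 6.0000.
        Var[R] = 2*n_A*n_B*(2*n_A*n_B - n_A - n_B) / ((n_A+n_B)^2 * (n_A+n_B-1)) = 2000/900 = 2.2222.
        SD[R] = 1.4907.
Step 4: R = E[R], so z = 0 with no continuity correction.
Step 5: Two-sided p-value via normal approximation = 2*(1 - Phi(|z|)) = 1.000000.
Step 6: alpha = 0.1. fail to reject H0.

R = 6, z = 0.0000, p = 1.000000, fail to reject H0.


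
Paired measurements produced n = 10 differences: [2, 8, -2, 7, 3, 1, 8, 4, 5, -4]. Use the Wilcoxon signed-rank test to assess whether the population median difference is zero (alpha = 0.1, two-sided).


Step 1: Drop any zero differences (none here) and take |d_i|.
|d| = [2, 8, 2, 7, 3, 1, 8, 4, 5, 4]
Step 2: Midrank |d_i| (ties get averaged ranks).
ranks: |2|->2.5, |8|->9.5, |2|->2.5, |7|->8, |3|->4, |1|->1, |8|->9.5, |4|->5.5, |5|->7, |4|->5.5
Step 3: Attach original signs; sum ranks with positive sign and with negative sign.
W+ = 2.5 + 9.5 + 8 + 4 + 1 + 9.5 + 5.5 + 7 = 47
W- = 2.5 + 5.5 = 8
(Check: W+ + W- = 55 should equal n(n+1)/2 = 55.)
Step 4: Test statistic W = min(W+, W-) = 8.
Step 5: Ties in |d|, so use the tie-corrected normal approximation.
        E[W] = n(n+1)/4 = 10*11/4 = 27.5.
        Tie groups: |d|=2 (t=2), |d|=4 (t=2), |d|=8 (t=2); sum(t^3 - t) = 18.
        Var[W] = n(n+1)(2n+1)/24 - sum(t^3-t)/48 = 2310/24 - 18/48 = 95.875.
        z = (W - E[W]) / sqrt(Var[W]) = (8 - 27.5) / 9.7916 = -1.9915.
        Two-sided p = 2*Phi(z) = 0.046425.
Step 6: alpha = 0.1. reject H0.

W+ = 47, W- = 8, W = min = 8, p = 0.046425, reject H0.


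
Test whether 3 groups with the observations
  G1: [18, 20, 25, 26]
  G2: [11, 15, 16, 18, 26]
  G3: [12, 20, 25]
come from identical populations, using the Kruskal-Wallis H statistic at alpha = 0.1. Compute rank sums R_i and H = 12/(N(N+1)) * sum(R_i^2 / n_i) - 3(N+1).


Step 1: Combine all N = 12 observations and assign midranks.
sorted (value, group, rank): (11,G2,1), (12,G3,2), (15,G2,3), (16,G2,4), (18,G1,5.5), (18,G2,5.5), (20,G1,7.5), (20,G3,7.5), (25,G1,9.5), (25,G3,9.5), (26,G1,11.5), (26,G2,11.5)
Step 2: Sum ranks within each group.
R_1 = 34 (n_1 = 4)
R_2 = 25 (n_2 = 5)
R_3 = 19 (n_3 = 3)
Step 3: H = 12/(N(N+1)) * sum(R_i^2/n_i) - 3(N+1)
     = 12/(12*13) * (34^2/4 + 25^2/5 + 19^2/3) - 3*13
     = 0.076923 * 534.333 - 39
     = 2.102564.
Step 4: Ties present; correction factor C = 1 - 24/(12^3 - 12) = 0.986014. Corrected H = 2.102564 / 0.986014 = 2.132388.
Step 5: Under H0, H ~ chi^2(2); p-value = 0.344317.
Step 6: alpha = 0.1. fail to reject H0.

H = 2.1324, df = 2, p = 0.344317, fail to reject H0.


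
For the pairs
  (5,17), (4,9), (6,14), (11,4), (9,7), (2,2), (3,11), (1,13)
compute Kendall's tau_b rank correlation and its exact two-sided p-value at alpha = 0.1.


Step 1: Enumerate the 28 unordered pairs (i,j) with i<j and classify each by sign(x_j-x_i) * sign(y_j-y_i).
  (1,2):dx=-1,dy=-8->C; (1,3):dx=+1,dy=-3->D; (1,4):dx=+6,dy=-13->D; (1,5):dx=+4,dy=-10->D
  (1,6):dx=-3,dy=-15->C; (1,7):dx=-2,dy=-6->C; (1,8):dx=-4,dy=-4->C; (2,3):dx=+2,dy=+5->C
  (2,4):dx=+7,dy=-5->D; (2,5):dx=+5,dy=-2->D; (2,6):dx=-2,dy=-7->C; (2,7):dx=-1,dy=+2->D
  (2,8):dx=-3,dy=+4->D; (3,4):dx=+5,dy=-10->D; (3,5):dx=+3,dy=-7->D; (3,6):dx=-4,dy=-12->C
  (3,7):dx=-3,dy=-3->C; (3,8):dx=-5,dy=-1->C; (4,5):dx=-2,dy=+3->D; (4,6):dx=-9,dy=-2->C
  (4,7):dx=-8,dy=+7->D; (4,8):dx=-10,dy=+9->D; (5,6):dx=-7,dy=-5->C; (5,7):dx=-6,dy=+4->D
  (5,8):dx=-8,dy=+6->D; (6,7):dx=+1,dy=+9->C; (6,8):dx=-1,dy=+11->D; (7,8):dx=-2,dy=+2->D
Step 2: C = 12, D = 16, total pairs = 28.
Step 3: tau = (C - D)/(n(n-1)/2) = (12 - 16)/28 = -0.142857.
Step 4: Exact two-sided p-value (enumerate n! = 40320 permutations of y under H0): p = 0.719544.
Step 5: alpha = 0.1. fail to reject H0.

tau_b = -0.1429 (C=12, D=16), p = 0.719544, fail to reject H0.


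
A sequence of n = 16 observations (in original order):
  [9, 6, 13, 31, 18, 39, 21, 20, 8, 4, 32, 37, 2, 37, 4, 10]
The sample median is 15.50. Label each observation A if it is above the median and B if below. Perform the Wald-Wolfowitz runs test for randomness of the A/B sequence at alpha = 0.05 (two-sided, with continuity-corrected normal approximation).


Step 1: Compute median = 15.50; label A = above, B = below.
Labels in order: BBBAAAAABBAABABB  (n_A = 8, n_B = 8)
Step 2: Count runs R = 7.
Step 3: Under H0 (random ordering), E[R] = 2*n_A*n_B/(n_A+n_B) + 1 = 2*8*8/16 + 1 = 9.0000.
        Var[R] = 2*n_A*n_B*(2*n_A*n_B - n_A - n_B) / ((n_A+n_B)^2 * (n_A+n_B-1)) = 14336/3840 = 3.7333.
        SD[R] = 1.9322.
Step 4: Continuity-corrected z = (R + 0.5 - E[R]) / SD[R] = (7 + 0.5 - 9.0000) / 1.9322 = -0.7763.
Step 5: Two-sided p-value via normal approximation = 2*(1 - Phi(|z|)) = 0.437558.
Step 6: alpha = 0.05. fail to reject H0.

R = 7, z = -0.7763, p = 0.437558, fail to reject H0.


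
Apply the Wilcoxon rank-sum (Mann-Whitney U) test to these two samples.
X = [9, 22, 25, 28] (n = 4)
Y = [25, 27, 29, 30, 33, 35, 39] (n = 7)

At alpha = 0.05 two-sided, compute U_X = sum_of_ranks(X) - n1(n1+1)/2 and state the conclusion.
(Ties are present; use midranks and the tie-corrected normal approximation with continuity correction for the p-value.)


Step 1: Combine and sort all 11 observations; assign midranks.
sorted (value, group): (9,X), (22,X), (25,X), (25,Y), (27,Y), (28,X), (29,Y), (30,Y), (33,Y), (35,Y), (39,Y)
ranks: 9->1, 22->2, 25->3.5, 25->3.5, 27->5, 28->6, 29->7, 30->8, 33->9, 35->10, 39->11
Step 2: Rank sum for X: R1 = 1 + 2 + 3.5 + 6 = 12.5.
Step 3: U_X = R1 - n1(n1+1)/2 = 12.5 - 4*5/2 = 12.5 - 10 = 2.5.
       U_Y = n1*n2 - U_X = 28 - 2.5 = 25.5.
Step 4: Ties are present, so use the tie-corrected normal approximation (with continuity correction) for the p-value.
Step 5: p-value = 0.037202; compare to alpha = 0.05. reject H0.

U_X = 2.5, p = 0.037202, reject H0 at alpha = 0.05.


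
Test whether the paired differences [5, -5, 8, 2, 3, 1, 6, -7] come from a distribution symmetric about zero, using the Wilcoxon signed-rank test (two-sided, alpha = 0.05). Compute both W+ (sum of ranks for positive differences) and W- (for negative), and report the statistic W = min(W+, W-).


Step 1: Drop any zero differences (none here) and take |d_i|.
|d| = [5, 5, 8, 2, 3, 1, 6, 7]
Step 2: Midrank |d_i| (ties get averaged ranks).
ranks: |5|->4.5, |5|->4.5, |8|->8, |2|->2, |3|->3, |1|->1, |6|->6, |7|->7
Step 3: Attach original signs; sum ranks with positive sign and with negative sign.
W+ = 4.5 + 8 + 2 + 3 + 1 + 6 = 24.5
W- = 4.5 + 7 = 11.5
(Check: W+ + W- = 36 should equal n(n+1)/2 = 36.)
Step 4: Test statistic W = min(W+, W-) = 11.5.
Step 5: Ties in |d|, so use the tie-corrected normal approximation.
        E[W] = n(n+1)/4 = 8*9/4 = 18.
        Tie groups: |d|=5 (t=2); sum(t^3 - t) = 6.
        Var[W] = n(n+1)(2n+1)/24 - sum(t^3-t)/48 = 1224/24 - 6/48 = 50.875.
        z = (W - E[W]) / sqrt(Var[W]) = (11.5 - 18) / 7.1327 = -0.9113.
        Two-sided p = 2*Phi(z) = 0.362138.
Step 6: alpha = 0.05. fail to reject H0.

W+ = 24.5, W- = 11.5, W = min = 11.5, p = 0.362138, fail to reject H0.


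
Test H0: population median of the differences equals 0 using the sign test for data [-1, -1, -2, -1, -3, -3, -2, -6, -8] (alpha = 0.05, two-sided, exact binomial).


Step 1: Discard zero differences. Original n = 9; n_eff = number of nonzero differences = 9.
Nonzero differences (with sign): -1, -1, -2, -1, -3, -3, -2, -6, -8
Step 2: Count signs: positive = 0, negative = 9.
Step 3: Under H0: P(positive) = 0.5, so the number of positives S ~ Bin(9, 0.5).
Step 4: Two-sided exact p-value = sum of Bin(9,0.5) probabilities at or below the observed probability = 0.003906.
Step 5: alpha = 0.05. reject H0.

n_eff = 9, pos = 0, neg = 9, p = 0.003906, reject H0.


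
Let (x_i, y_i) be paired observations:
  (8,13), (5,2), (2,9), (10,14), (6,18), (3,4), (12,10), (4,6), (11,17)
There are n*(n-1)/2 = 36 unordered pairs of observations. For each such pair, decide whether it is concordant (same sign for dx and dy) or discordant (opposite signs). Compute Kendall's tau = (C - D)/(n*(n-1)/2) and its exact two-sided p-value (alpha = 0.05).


Step 1: Enumerate the 36 unordered pairs (i,j) with i<j and classify each by sign(x_j-x_i) * sign(y_j-y_i).
  (1,2):dx=-3,dy=-11->C; (1,3):dx=-6,dy=-4->C; (1,4):dx=+2,dy=+1->C; (1,5):dx=-2,dy=+5->D
  (1,6):dx=-5,dy=-9->C; (1,7):dx=+4,dy=-3->D; (1,8):dx=-4,dy=-7->C; (1,9):dx=+3,dy=+4->C
  (2,3):dx=-3,dy=+7->D; (2,4):dx=+5,dy=+12->C; (2,5):dx=+1,dy=+16->C; (2,6):dx=-2,dy=+2->D
  (2,7):dx=+7,dy=+8->C; (2,8):dx=-1,dy=+4->D; (2,9):dx=+6,dy=+15->C; (3,4):dx=+8,dy=+5->C
  (3,5):dx=+4,dy=+9->C; (3,6):dx=+1,dy=-5->D; (3,7):dx=+10,dy=+1->C; (3,8):dx=+2,dy=-3->D
  (3,9):dx=+9,dy=+8->C; (4,5):dx=-4,dy=+4->D; (4,6):dx=-7,dy=-10->C; (4,7):dx=+2,dy=-4->D
  (4,8):dx=-6,dy=-8->C; (4,9):dx=+1,dy=+3->C; (5,6):dx=-3,dy=-14->C; (5,7):dx=+6,dy=-8->D
  (5,8):dx=-2,dy=-12->C; (5,9):dx=+5,dy=-1->D; (6,7):dx=+9,dy=+6->C; (6,8):dx=+1,dy=+2->C
  (6,9):dx=+8,dy=+13->C; (7,8):dx=-8,dy=-4->C; (7,9):dx=-1,dy=+7->D; (8,9):dx=+7,dy=+11->C
Step 2: C = 24, D = 12, total pairs = 36.
Step 3: tau = (C - D)/(n(n-1)/2) = (24 - 12)/36 = 0.333333.
Step 4: Exact two-sided p-value (enumerate n! = 362880 permutations of y under H0): p = 0.259518.
Step 5: alpha = 0.05. fail to reject H0.

tau_b = 0.3333 (C=24, D=12), p = 0.259518, fail to reject H0.


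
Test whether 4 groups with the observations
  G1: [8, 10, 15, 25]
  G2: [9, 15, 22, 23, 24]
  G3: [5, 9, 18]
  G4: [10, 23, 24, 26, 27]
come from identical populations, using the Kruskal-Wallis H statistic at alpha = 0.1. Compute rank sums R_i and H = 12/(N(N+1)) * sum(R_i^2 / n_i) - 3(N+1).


Step 1: Combine all N = 17 observations and assign midranks.
sorted (value, group, rank): (5,G3,1), (8,G1,2), (9,G2,3.5), (9,G3,3.5), (10,G1,5.5), (10,G4,5.5), (15,G1,7.5), (15,G2,7.5), (18,G3,9), (22,G2,10), (23,G2,11.5), (23,G4,11.5), (24,G2,13.5), (24,G4,13.5), (25,G1,15), (26,G4,16), (27,G4,17)
Step 2: Sum ranks within each group.
R_1 = 30 (n_1 = 4)
R_2 = 46 (n_2 = 5)
R_3 = 13.5 (n_3 = 3)
R_4 = 63.5 (n_4 = 5)
Step 3: H = 12/(N(N+1)) * sum(R_i^2/n_i) - 3(N+1)
     = 12/(17*18) * (30^2/4 + 46^2/5 + 13.5^2/3 + 63.5^2/5) - 3*18
     = 0.039216 * 1515.4 - 54
     = 5.427451.
Step 4: Ties present; correction factor C = 1 - 30/(17^3 - 17) = 0.993873. Corrected H = 5.427451 / 0.993873 = 5.460912.
Step 5: Under H0, H ~ chi^2(3); p-value = 0.140995.
Step 6: alpha = 0.1. fail to reject H0.

H = 5.4609, df = 3, p = 0.140995, fail to reject H0.


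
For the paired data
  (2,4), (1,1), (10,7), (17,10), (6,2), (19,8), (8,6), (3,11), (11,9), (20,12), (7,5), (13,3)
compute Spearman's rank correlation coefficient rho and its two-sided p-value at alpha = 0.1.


Step 1: Rank x and y separately (midranks; no ties here).
rank(x): 2->2, 1->1, 10->7, 17->10, 6->4, 19->11, 8->6, 3->3, 11->8, 20->12, 7->5, 13->9
rank(y): 4->4, 1->1, 7->7, 10->10, 2->2, 8->8, 6->6, 11->11, 9->9, 12->12, 5->5, 3->3
Step 2: d_i = R_x(i) - R_y(i); compute d_i^2.
  (2-4)^2=4, (1-1)^2=0, (7-7)^2=0, (10-10)^2=0, (4-2)^2=4, (11-8)^2=9, (6-6)^2=0, (3-11)^2=64, (8-9)^2=1, (12-12)^2=0, (5-5)^2=0, (9-3)^2=36
sum(d^2) = 118.
Step 3: rho = 1 - 6*118 / (12*(12^2 - 1)) = 1 - 708/1716 = 0.587413.
Step 4: Under H0, t = rho * sqrt((n-2)/(1-rho^2)) = 2.2953 ~ t(10).
Step 5: Two-sided p-value from the t-distribution with 10 df = 0.044609.
Step 6: alpha = 0.1. reject H0.

rho = 0.5874, p = 0.044609, reject H0 at alpha = 0.1.


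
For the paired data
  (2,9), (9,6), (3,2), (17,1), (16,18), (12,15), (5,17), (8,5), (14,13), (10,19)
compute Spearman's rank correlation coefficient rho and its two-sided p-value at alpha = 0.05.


Step 1: Rank x and y separately (midranks; no ties here).
rank(x): 2->1, 9->5, 3->2, 17->10, 16->9, 12->7, 5->3, 8->4, 14->8, 10->6
rank(y): 9->5, 6->4, 2->2, 1->1, 18->9, 15->7, 17->8, 5->3, 13->6, 19->10
Step 2: d_i = R_x(i) - R_y(i); compute d_i^2.
  (1-5)^2=16, (5-4)^2=1, (2-2)^2=0, (10-1)^2=81, (9-9)^2=0, (7-7)^2=0, (3-8)^2=25, (4-3)^2=1, (8-6)^2=4, (6-10)^2=16
sum(d^2) = 144.
Step 3: rho = 1 - 6*144 / (10*(10^2 - 1)) = 1 - 864/990 = 0.127273.
Step 4: Under H0, t = rho * sqrt((n-2)/(1-rho^2)) = 0.3629 ~ t(8).
Step 5: Two-sided p-value from the t-distribution with 8 df = 0.726057.
Step 6: alpha = 0.05. fail to reject H0.

rho = 0.1273, p = 0.726057, fail to reject H0 at alpha = 0.05.


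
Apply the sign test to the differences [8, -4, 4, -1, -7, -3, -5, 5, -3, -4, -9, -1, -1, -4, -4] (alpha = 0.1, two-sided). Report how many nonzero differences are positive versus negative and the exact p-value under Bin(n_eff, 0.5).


Step 1: Discard zero differences. Original n = 15; n_eff = number of nonzero differences = 15.
Nonzero differences (with sign): +8, -4, +4, -1, -7, -3, -5, +5, -3, -4, -9, -1, -1, -4, -4
Step 2: Count signs: positive = 3, negative = 12.
Step 3: Under H0: P(positive) = 0.5, so the number of positives S ~ Bin(15, 0.5).
Step 4: Two-sided exact p-value = sum of Bin(15,0.5) probabilities at or below the observed probability = 0.035156.
Step 5: alpha = 0.1. reject H0.

n_eff = 15, pos = 3, neg = 12, p = 0.035156, reject H0.


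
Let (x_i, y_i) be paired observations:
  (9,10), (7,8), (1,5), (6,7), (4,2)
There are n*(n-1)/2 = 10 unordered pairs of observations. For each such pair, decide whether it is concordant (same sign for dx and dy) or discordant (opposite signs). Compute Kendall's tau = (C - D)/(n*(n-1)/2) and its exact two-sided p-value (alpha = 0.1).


Step 1: Enumerate the 10 unordered pairs (i,j) with i<j and classify each by sign(x_j-x_i) * sign(y_j-y_i).
  (1,2):dx=-2,dy=-2->C; (1,3):dx=-8,dy=-5->C; (1,4):dx=-3,dy=-3->C; (1,5):dx=-5,dy=-8->C
  (2,3):dx=-6,dy=-3->C; (2,4):dx=-1,dy=-1->C; (2,5):dx=-3,dy=-6->C; (3,4):dx=+5,dy=+2->C
  (3,5):dx=+3,dy=-3->D; (4,5):dx=-2,dy=-5->C
Step 2: C = 9, D = 1, total pairs = 10.
Step 3: tau = (C - D)/(n(n-1)/2) = (9 - 1)/10 = 0.800000.
Step 4: Exact two-sided p-value (enumerate n! = 120 permutations of y under H0): p = 0.083333.
Step 5: alpha = 0.1. reject H0.

tau_b = 0.8000 (C=9, D=1), p = 0.083333, reject H0.


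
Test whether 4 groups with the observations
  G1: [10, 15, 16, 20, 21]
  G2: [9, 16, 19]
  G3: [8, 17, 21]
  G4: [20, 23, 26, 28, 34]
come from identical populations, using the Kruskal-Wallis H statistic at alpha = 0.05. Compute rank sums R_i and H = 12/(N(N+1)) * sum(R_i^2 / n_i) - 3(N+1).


Step 1: Combine all N = 16 observations and assign midranks.
sorted (value, group, rank): (8,G3,1), (9,G2,2), (10,G1,3), (15,G1,4), (16,G1,5.5), (16,G2,5.5), (17,G3,7), (19,G2,8), (20,G1,9.5), (20,G4,9.5), (21,G1,11.5), (21,G3,11.5), (23,G4,13), (26,G4,14), (28,G4,15), (34,G4,16)
Step 2: Sum ranks within each group.
R_1 = 33.5 (n_1 = 5)
R_2 = 15.5 (n_2 = 3)
R_3 = 19.5 (n_3 = 3)
R_4 = 67.5 (n_4 = 5)
Step 3: H = 12/(N(N+1)) * sum(R_i^2/n_i) - 3(N+1)
     = 12/(16*17) * (33.5^2/5 + 15.5^2/3 + 19.5^2/3 + 67.5^2/5) - 3*17
     = 0.044118 * 1342.53 - 51
     = 8.229412.
Step 4: Ties present; correction factor C = 1 - 18/(16^3 - 16) = 0.995588. Corrected H = 8.229412 / 0.995588 = 8.265879.
Step 5: Under H0, H ~ chi^2(3); p-value = 0.040825.
Step 6: alpha = 0.05. reject H0.

H = 8.2659, df = 3, p = 0.040825, reject H0.


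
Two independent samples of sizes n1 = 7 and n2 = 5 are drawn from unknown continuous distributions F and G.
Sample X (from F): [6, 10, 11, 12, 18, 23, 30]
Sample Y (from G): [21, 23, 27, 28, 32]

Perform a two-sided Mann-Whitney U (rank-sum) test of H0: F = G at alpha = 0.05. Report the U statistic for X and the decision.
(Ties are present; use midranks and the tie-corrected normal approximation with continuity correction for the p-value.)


Step 1: Combine and sort all 12 observations; assign midranks.
sorted (value, group): (6,X), (10,X), (11,X), (12,X), (18,X), (21,Y), (23,X), (23,Y), (27,Y), (28,Y), (30,X), (32,Y)
ranks: 6->1, 10->2, 11->3, 12->4, 18->5, 21->6, 23->7.5, 23->7.5, 27->9, 28->10, 30->11, 32->12
Step 2: Rank sum for X: R1 = 1 + 2 + 3 + 4 + 5 + 7.5 + 11 = 33.5.
Step 3: U_X = R1 - n1(n1+1)/2 = 33.5 - 7*8/2 = 33.5 - 28 = 5.5.
       U_Y = n1*n2 - U_X = 35 - 5.5 = 29.5.
Step 4: Ties are present, so use the tie-corrected normal approximation (with continuity correction) for the p-value.
Step 5: p-value = 0.061363; compare to alpha = 0.05. fail to reject H0.

U_X = 5.5, p = 0.061363, fail to reject H0 at alpha = 0.05.


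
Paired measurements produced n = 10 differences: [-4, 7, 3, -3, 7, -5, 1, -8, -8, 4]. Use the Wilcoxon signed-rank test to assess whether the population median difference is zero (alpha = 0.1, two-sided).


Step 1: Drop any zero differences (none here) and take |d_i|.
|d| = [4, 7, 3, 3, 7, 5, 1, 8, 8, 4]
Step 2: Midrank |d_i| (ties get averaged ranks).
ranks: |4|->4.5, |7|->7.5, |3|->2.5, |3|->2.5, |7|->7.5, |5|->6, |1|->1, |8|->9.5, |8|->9.5, |4|->4.5
Step 3: Attach original signs; sum ranks with positive sign and with negative sign.
W+ = 7.5 + 2.5 + 7.5 + 1 + 4.5 = 23
W- = 4.5 + 2.5 + 6 + 9.5 + 9.5 = 32
(Check: W+ + W- = 55 should equal n(n+1)/2 = 55.)
Step 4: Test statistic W = min(W+, W-) = 23.
Step 5: Ties in |d|, so use the tie-corrected normal approximation.
        E[W] = n(n+1)/4 = 10*11/4 = 27.5.
        Tie groups: |d|=3 (t=2), |d|=4 (t=2), |d|=7 (t=2), |d|=8 (t=2); sum(t^3 - t) = 24.
        Var[W] = n(n+1)(2n+1)/24 - sum(t^3-t)/48 = 2310/24 - 24/48 = 95.75.
        z = (W - E[W]) / sqrt(Var[W]) = (23 - 27.5) / 9.7852 = -0.4599.
        Two-sided p = 2*Phi(z) = 0.645603.
Step 6: alpha = 0.1. fail to reject H0.

W+ = 23, W- = 32, W = min = 23, p = 0.645603, fail to reject H0.


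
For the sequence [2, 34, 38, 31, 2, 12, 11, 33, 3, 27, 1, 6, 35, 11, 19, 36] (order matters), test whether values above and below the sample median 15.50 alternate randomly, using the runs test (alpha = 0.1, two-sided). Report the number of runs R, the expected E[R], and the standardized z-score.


Step 1: Compute median = 15.50; label A = above, B = below.
Labels in order: BAAABBBABABBABAA  (n_A = 8, n_B = 8)
Step 2: Count runs R = 10.
Step 3: Under H0 (random ordering), E[R] = 2*n_A*n_B/(n_A+n_B) + 1 = 2*8*8/16 + 1 = 9.0000.
        Var[R] = 2*n_A*n_B*(2*n_A*n_B - n_A - n_B) / ((n_A+n_B)^2 * (n_A+n_B-1)) = 14336/3840 = 3.7333.
        SD[R] = 1.9322.
Step 4: Continuity-corrected z = (R - 0.5 - E[R]) / SD[R] = (10 - 0.5 - 9.0000) / 1.9322 = 0.2588.
Step 5: Two-sided p-value via normal approximation = 2*(1 - Phi(|z|)) = 0.795809.
Step 6: alpha = 0.1. fail to reject H0.

R = 10, z = 0.2588, p = 0.795809, fail to reject H0.


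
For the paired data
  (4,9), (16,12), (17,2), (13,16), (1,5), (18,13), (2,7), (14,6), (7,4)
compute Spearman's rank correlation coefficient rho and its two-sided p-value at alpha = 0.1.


Step 1: Rank x and y separately (midranks; no ties here).
rank(x): 4->3, 16->7, 17->8, 13->5, 1->1, 18->9, 2->2, 14->6, 7->4
rank(y): 9->6, 12->7, 2->1, 16->9, 5->3, 13->8, 7->5, 6->4, 4->2
Step 2: d_i = R_x(i) - R_y(i); compute d_i^2.
  (3-6)^2=9, (7-7)^2=0, (8-1)^2=49, (5-9)^2=16, (1-3)^2=4, (9-8)^2=1, (2-5)^2=9, (6-4)^2=4, (4-2)^2=4
sum(d^2) = 96.
Step 3: rho = 1 - 6*96 / (9*(9^2 - 1)) = 1 - 576/720 = 0.200000.
Step 4: Under H0, t = rho * sqrt((n-2)/(1-rho^2)) = 0.5401 ~ t(7).
Step 5: Two-sided p-value from the t-distribution with 7 df = 0.605901.
Step 6: alpha = 0.1. fail to reject H0.

rho = 0.2000, p = 0.605901, fail to reject H0 at alpha = 0.1.


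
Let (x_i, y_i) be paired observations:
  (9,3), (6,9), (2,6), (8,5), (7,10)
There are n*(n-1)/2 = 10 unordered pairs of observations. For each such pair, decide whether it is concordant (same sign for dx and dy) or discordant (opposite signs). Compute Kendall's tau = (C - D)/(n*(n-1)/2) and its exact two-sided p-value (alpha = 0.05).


Step 1: Enumerate the 10 unordered pairs (i,j) with i<j and classify each by sign(x_j-x_i) * sign(y_j-y_i).
  (1,2):dx=-3,dy=+6->D; (1,3):dx=-7,dy=+3->D; (1,4):dx=-1,dy=+2->D; (1,5):dx=-2,dy=+7->D
  (2,3):dx=-4,dy=-3->C; (2,4):dx=+2,dy=-4->D; (2,5):dx=+1,dy=+1->C; (3,4):dx=+6,dy=-1->D
  (3,5):dx=+5,dy=+4->C; (4,5):dx=-1,dy=+5->D
Step 2: C = 3, D = 7, total pairs = 10.
Step 3: tau = (C - D)/(n(n-1)/2) = (3 - 7)/10 = -0.400000.
Step 4: Exact two-sided p-value (enumerate n! = 120 permutations of y under H0): p = 0.483333.
Step 5: alpha = 0.05. fail to reject H0.

tau_b = -0.4000 (C=3, D=7), p = 0.483333, fail to reject H0.
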